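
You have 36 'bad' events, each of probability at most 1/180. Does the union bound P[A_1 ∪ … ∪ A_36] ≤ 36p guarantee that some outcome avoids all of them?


Union bound: P[∪_{i=1}^{36} A_i] ≤ Σ_i P[A_i] ≤ 36·p = 36·(1/180) = 1/5.
Numerically: 1/5 ≈ 0.2000000.
Is 1/5 < 1? YES.
Since P[∪ A_i] ≤ 1/5 < 1, the complement has P[∩ A_i^c] ≥ 1 − 1/5 = 4/5 > 0, so some outcome avoids every A_i.

36·p = 1/5 ≈ 0.2000000; existence CERTIFIED by the union bound.


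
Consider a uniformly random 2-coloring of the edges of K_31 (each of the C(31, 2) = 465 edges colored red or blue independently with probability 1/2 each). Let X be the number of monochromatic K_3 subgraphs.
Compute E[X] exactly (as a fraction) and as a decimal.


Let X = Σ_S X_S over the C(31, 3) = 4495 subsets S of size 3, where X_S = 1 if the K_3 on S is monochromatic.
For a fixed S, the K_3 on S has C(3, 2) = 3 edges. P[all 3 edges red] = (1/2)^3, and likewise for blue, so P[monochromatic] = 2·(1/2)^3 = 2^{1 − 3} = 1/4.
By linearity: E[X] = C(31, 3) · 2^{1 − 3} = 4495 · 1/4 = 4495/4.
Numerically: E[X] ≈ 1123.750.

E[X] = C(31,3)·2^(1−C(3,2)) = 4495/4 ≈ 1123.750.


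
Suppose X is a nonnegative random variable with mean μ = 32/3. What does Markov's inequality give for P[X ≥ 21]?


μ = E[X] = 32/3, a = 21.
Markov: P[X ≥ 21] ≤ μ/a = (32/3)/21 = 32/63.
Numerically: ≈ 0.50794.
(Since a = 21 > μ = 10.66667, the bound 32/63 is < 1 and informative.)

P[X ≥ 21] ≤ 32/63 ≈ 0.50794.


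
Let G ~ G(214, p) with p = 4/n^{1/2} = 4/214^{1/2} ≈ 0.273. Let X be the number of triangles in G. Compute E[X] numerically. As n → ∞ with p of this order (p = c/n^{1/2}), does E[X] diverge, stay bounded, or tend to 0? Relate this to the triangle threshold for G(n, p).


Number of potential triangles: C(214, 3) = 1610564.
Each occurs with probability p³ ≈ (0.273)³ ≈ 2.04437e-02.
By linearity: E[X] = C(214, 3)·p³ ≈ 1610564 · 2.04437e-02 ≈ 32925.873.
Since α = 1/2 < 1, p = c/n^{1/2} ≫ 1/n is above the triangle threshold p ~ 1/n. Asymptotically E[X] ~ (c³/6)·n^{3(1−α)} = (4³/6)·n^{1.5} → ∞; triangles are abundant w.h.p.

E[X] ≈ 32925.873; in regime p = Θ(1/n^{1/2}) E[X] diverges (above the triangle threshold p ~ 1/n).


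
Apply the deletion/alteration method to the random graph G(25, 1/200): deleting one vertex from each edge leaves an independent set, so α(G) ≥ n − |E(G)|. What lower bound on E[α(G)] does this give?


E[|E(G)|] = C(25, 2)·p = 300 · (1/200) = 3/2.
E[α(G)] ≥ n − E[|E(G)|] = 25 − 3/2 = 47/2.
Numerically: ≈ 23.500000.
(This is only a lower bound; the true E[α(G)] may be larger.)

E[α(G)] ≥ 47/2 ≈ 23.500000.


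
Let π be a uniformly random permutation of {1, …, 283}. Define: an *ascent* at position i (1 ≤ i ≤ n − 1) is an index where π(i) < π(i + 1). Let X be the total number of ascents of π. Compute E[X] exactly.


Write X = Σ X_I over i = 1, …, 282, with X_I the indicator of one ascent.
There are 282 indicators.
For each fixed i, the pair (π(i), π(i+1)) is a uniformly random ordered pair of distinct values from {1, …, 283}; by symmetry P[π(i) < π(i+1)] = 1/2.
By linearity: E[X] = 282 · (1/2) = (283 − 1) · (1/2) = 141 ≈ 141.000.

E[X] = 141 = 141.000.


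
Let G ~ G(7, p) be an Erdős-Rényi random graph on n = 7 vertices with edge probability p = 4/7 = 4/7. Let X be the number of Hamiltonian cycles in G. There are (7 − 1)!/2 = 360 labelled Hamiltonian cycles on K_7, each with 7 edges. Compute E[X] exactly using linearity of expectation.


K_7 has (7 − 1)!/2 = 360 labelled Hamiltonian cycles.
For each such Hamiltonian cycle H, let X_H = 1 if all 7 edges of H are present in G. Then P[X_H = 1] = p^{7} = (4/7)^{7} = 16384/823543.
Summing the indicators: E[X] = Σ_H E[X_H] = 360 · p^{7} = 360 · 16384/823543 = 5898240/823543.
Numerically: E[X] ≈ 7.162.

E[X] = 360 · (4/7)^{7} = 5898240/823543 ≈ 7.162.


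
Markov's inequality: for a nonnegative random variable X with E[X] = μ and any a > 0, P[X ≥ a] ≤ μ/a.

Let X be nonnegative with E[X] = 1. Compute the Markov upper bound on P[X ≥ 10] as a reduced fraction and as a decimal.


μ = E[X] = 1, a = 10.
Markov: P[X ≥ 10] ≤ μ/a = (1)/10 = 1/10.
Numerically: ≈ 0.10000.
(Since a = 10 > μ = 1.00000, the bound 1/10 is < 1 and informative.)

P[X ≥ 10] ≤ 1/10 ≈ 0.10000.


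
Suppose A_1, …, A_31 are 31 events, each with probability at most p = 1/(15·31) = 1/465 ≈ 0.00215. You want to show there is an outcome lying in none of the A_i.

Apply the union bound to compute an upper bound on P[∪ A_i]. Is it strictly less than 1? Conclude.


Union bound: P[∪_{i=1}^{31} A_i] ≤ Σ_i P[A_i] ≤ 31·p = 31·(1/465) = 1/15.
Numerically: 1/15 ≈ 0.06667.
Is 1/15 < 1? YES.
Since P[∪ A_i] ≤ 1/15 < 1, the complement has P[∩ A_i^c] ≥ 1 − 1/15 = 14/15 > 0, so some outcome avoids every A_i.

31·p = 1/15 ≈ 0.06667; existence CERTIFIED by the union bound.


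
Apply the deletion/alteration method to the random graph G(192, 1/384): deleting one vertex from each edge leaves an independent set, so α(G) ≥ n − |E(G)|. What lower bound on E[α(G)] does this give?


E[|E(G)|] = C(192, 2)·p = 18336 · (1/384) = 191/4.
E[α(G)] ≥ n − E[|E(G)|] = 192 − 191/4 = 577/4.
Numerically: ≈ 144.2500.
(This is only a lower bound; the true E[α(G)] may be larger.)

E[α(G)] ≥ 577/4 ≈ 144.2500.


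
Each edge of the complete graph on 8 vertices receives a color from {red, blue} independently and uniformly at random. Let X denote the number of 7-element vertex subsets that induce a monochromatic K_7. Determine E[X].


Let X = Σ_S X_S over the C(8, 7) = 8 subsets S of size 7, where X_S = 1 if the K_7 on S is monochromatic.
For a fixed S, the K_7 on S has C(7, 2) = 21 edges. P[all 21 edges red] = (1/2)^21, and likewise for blue, so P[monochromatic] = 2·(1/2)^21 = 2^{1 − 21} = 1/1048576.
Summing: E[X] = C(8, 7) · 2^{1 − 21} = 8 · 1/1048576 = 1/131072.
Numerically: E[X] ≈ 0.000.

E[X] = C(8,7)·2^(1−C(7,2)) = 1/131072 ≈ 0.000.


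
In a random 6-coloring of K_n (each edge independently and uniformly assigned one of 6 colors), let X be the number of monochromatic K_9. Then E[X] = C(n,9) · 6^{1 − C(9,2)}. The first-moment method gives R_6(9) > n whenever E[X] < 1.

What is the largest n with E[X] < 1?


We need C(n, 9) · 6^{1 − 36} < 1, i.e. C(n, 9) < 6^{36 − 1} = 1719070799748422591028658176.
Check values of n near the boundary:
  n = 4406: C(4406, 9) = 1710356485221788389505285700; 1710356485221788389505285700 < 1719070799748422591028658176? YES
  n = 4407: C(4407, 9) = 1713856532599459170657070050; 1713856532599459170657070050 < 1719070799748422591028658176? YES
  n = 4408: C(4408, 9) = 1717362945146264156457459600; 1717362945146264156457459600 < 1719070799748422591028658176? YES
  n = 4409: C(4409, 9) = 1720875732988608787686577131; 1720875732988608787686577131 < 1719070799748422591028658176? NO
The largest n with C(n, 9) < 1719070799748422591028658176 is n = 4408 (where E[X] = 35778394690547169926197075/35813974994758803979763712 ≈ 0.99901). Hence R_6(9) > 4408, i.e. R_6(9) ≥ 4409.

Largest n = 4408; hence R_6(9) > 4408.


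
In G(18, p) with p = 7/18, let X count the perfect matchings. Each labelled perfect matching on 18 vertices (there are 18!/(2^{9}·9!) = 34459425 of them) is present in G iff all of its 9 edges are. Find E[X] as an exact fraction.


K_18 has 18!/(2^{9}·9!) = 34459425 labelled perfect matchings.
For each such perfect matching H, let X_H = 1 if all 9 edges of H are present in G. Then P[X_H = 1] = p^{9} = (7/18)^{9} = 40353607/198359290368.
By linearity of expectation: E[X] = Σ_H E[X_H] = 34459425 · p^{9} = 34459425 · 40353607/198359290368 = 17167433257975/2448880128.
Numerically: E[X] ≈ 7010.3.

E[X] = 34459425 · (7/18)^{9} = 17167433257975/2448880128 ≈ 7010.3.


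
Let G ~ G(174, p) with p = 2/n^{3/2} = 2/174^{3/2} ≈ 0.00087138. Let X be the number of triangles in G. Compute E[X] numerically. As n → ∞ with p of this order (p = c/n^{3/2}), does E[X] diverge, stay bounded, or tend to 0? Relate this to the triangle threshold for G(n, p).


Number of potential triangles: C(174, 3) = 862924.
Each occurs with probability p³ ≈ (0.00087138)³ ≈ 6.6163485e-10.
By linearity: E[X] = C(174, 3)·p³ ≈ 862924 · 6.6163485e-10 ≈ 0.00057.
Since α = 3/2 > 1, p = c/n^{3/2} = o(1/n) is below the triangle threshold p ~ 1/n. Asymptotically E[X] ~ (c³/6)·n^{3(1−α)} = (2³/6)·n^{-1.5} → 0, so by Markov's inequality G has no triangles w.h.p.

E[X] ≈ 0.00057; in regime p = Θ(1/n^{3/2}) E[X] tends to 0 (below the triangle threshold p ~ 1/n).


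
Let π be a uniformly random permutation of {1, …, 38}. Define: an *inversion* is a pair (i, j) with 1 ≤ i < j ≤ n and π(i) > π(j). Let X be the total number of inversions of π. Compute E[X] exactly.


Write X = Σ X_I over the C(38, 2) = 703 pairs i < j, with X_I the indicator of one inversion.
There are 703 indicators.
For each fixed pair i < j, the values π(i) and π(j) are two distinct elements of {1, …, 38} in uniformly random order; by symmetry P[π(i) > π(j)] = 1/2.
By linearity: E[X] = 703 · (1/2) = C(38, 2) · (1/2) = 703/2 = 703/2 ≈ 351.500000.

E[X] = 703/2 = 351.500000.


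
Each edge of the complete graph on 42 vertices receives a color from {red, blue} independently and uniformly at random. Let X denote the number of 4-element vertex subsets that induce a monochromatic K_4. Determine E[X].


Let X = Σ_S X_S over the C(42, 4) = 111930 subsets S of size 4, where X_S = 1 if the K_4 on S is monochromatic.
For a fixed S, the K_4 on S has C(4, 2) = 6 edges. P[all 6 edges red] = (1/2)^6, and likewise for blue, so P[monochromatic] = 2·(1/2)^6 = 2^{1 − 6} = 1/32.
Summing: E[X] = C(42, 4) · 2^{1 − 6} = 111930 · 1/32 = 55965/16.
Numerically: E[X] ≈ 3497.81250.

E[X] = C(42,4)·2^(1−C(4,2)) = 55965/16 ≈ 3497.81250.


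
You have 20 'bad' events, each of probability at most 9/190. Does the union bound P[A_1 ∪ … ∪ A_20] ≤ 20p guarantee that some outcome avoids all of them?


Union bound: P[∪_{i=1}^{20} A_i] ≤ Σ_i P[A_i] ≤ 20·p = 20·(9/190) = 18/19.
Numerically: 18/19 ≈ 0.94737.
Is 18/19 < 1? YES.
Since P[∪ A_i] ≤ 18/19 < 1, the complement has P[∩ A_i^c] ≥ 1 − 18/19 = 1/19 > 0, so some outcome avoids every A_i.

20·p = 18/19 ≈ 0.94737; existence CERTIFIED by the union bound.


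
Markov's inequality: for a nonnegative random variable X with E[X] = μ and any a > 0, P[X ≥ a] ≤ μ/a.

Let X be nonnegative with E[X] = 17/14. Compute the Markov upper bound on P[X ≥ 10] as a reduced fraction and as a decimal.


μ = E[X] = 17/14, a = 10.
Markov: P[X ≥ 10] ≤ μ/a = (17/14)/10 = 17/140.
Numerically: ≈ 0.1214.
(Since a = 10 > μ = 1.2143, the bound 17/140 is < 1 and informative.)

P[X ≥ 10] ≤ 17/140 ≈ 0.1214.


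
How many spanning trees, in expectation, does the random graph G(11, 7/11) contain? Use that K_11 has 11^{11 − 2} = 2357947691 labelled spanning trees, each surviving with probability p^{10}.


K_11 has 11^{11 − 2} = 2357947691 labelled spanning trees.
For each such spanning tree H, let X_H = 1 if all 10 edges of H are present in G. Then P[X_H = 1] = p^{10} = (7/11)^{10} = 282475249/25937424601.
By linearity of expectation: E[X] = Σ_H E[X_H] = 2357947691 · p^{10} = 2357947691 · 282475249/25937424601 = 282475249/11.
Numerically: E[X] ≈ 2.568e+07.

E[X] = 2357947691 · (7/11)^{10} = 282475249/11 ≈ 2.568e+07.


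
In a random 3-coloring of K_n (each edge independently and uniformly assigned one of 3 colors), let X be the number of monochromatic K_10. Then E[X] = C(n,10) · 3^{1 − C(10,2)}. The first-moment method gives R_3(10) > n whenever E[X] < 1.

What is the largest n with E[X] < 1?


We need C(n, 10) · 3^{1 − 45} < 1, i.e. C(n, 10) < 3^{45 − 1} = 984770902183611232881.
Check values of n near the boundary:
  n = 571: C(571, 10) = 937951290893172842001; 937951290893172842001 < 984770902183611232881? YES
  n = 572: C(572, 10) = 954640815642161682606; 954640815642161682606 < 984770902183611232881? YES
  n = 573: C(573, 10) = 971597135635805762226; 971597135635805762226 < 984770902183611232881? YES
  n = 574: C(574, 10) = 988824035203816502691; 988824035203816502691 < 984770902183611232881? NO
The largest n with C(n, 10) < 984770902183611232881 is n = 573 (where E[X] = 35985079097622435638/36472996377170786403 ≈ 0.98662). Hence R_3(10) > 573, i.e. R_3(10) ≥ 574.

Largest n = 573; hence R_3(10) > 573.


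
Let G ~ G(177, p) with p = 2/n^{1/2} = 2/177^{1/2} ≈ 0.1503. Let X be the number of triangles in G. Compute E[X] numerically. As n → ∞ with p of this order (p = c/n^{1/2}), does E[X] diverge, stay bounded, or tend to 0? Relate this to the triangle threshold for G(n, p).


Number of potential triangles: C(177, 3) = 908600.
Each occurs with probability p³ ≈ (0.1503)³ ≈ 3.397270e-03.
By linearity: E[X] = C(177, 3)·p³ ≈ 908600 · 3.397270e-03 ≈ 3086.7597.
Since α = 1/2 < 1, p = c/n^{1/2} ≫ 1/n is above the triangle threshold p ~ 1/n. Asymptotically E[X] ~ (c³/6)·n^{3(1−α)} = (2³/6)·n^{1.5} → ∞; triangles are abundant w.h.p.

E[X] ≈ 3086.7597; in regime p = Θ(1/n^{1/2}) E[X] diverges (above the triangle threshold p ~ 1/n).


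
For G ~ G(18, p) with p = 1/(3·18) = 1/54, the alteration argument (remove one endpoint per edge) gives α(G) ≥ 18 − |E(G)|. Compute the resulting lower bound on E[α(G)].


E[|E(G)|] = C(18, 2)·p = 153 · (1/54) = 17/6.
E[α(G)] ≥ n − E[|E(G)|] = 18 − 17/6 = 91/6.
Numerically: ≈ 15.16667.
(This is only a lower bound; the true E[α(G)] may be larger.)

E[α(G)] ≥ 91/6 ≈ 15.16667.


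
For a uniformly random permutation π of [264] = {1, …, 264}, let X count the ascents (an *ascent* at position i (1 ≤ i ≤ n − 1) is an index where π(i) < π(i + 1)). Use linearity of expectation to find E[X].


Write X = Σ X_I over i = 1, …, 263, with X_I the indicator of one ascent.
There are 263 indicators.
For each fixed i, the pair (π(i), π(i+1)) is a uniformly random ordered pair of distinct values from {1, …, 264}; by symmetry P[π(i) < π(i+1)] = 1/2.
By linearity: E[X] = 263 · (1/2) = (264 − 1) · (1/2) = 263/2 ≈ 131.500.

E[X] = 263/2 = 131.500.


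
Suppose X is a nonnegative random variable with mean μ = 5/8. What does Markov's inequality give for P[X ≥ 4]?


μ = E[X] = 5/8, a = 4.
Markov: P[X ≥ 4] ≤ μ/a = (5/8)/4 = 5/32.
Numerically: ≈ 0.1562.
(Since a = 4 > μ = 0.6250, the bound 5/32 is < 1 and informative.)

P[X ≥ 4] ≤ 5/32 ≈ 0.1562.


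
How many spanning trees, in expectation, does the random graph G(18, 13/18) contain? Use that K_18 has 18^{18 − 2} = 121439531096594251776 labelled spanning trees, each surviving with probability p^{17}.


K_18 has 18^{18 − 2} = 121439531096594251776 labelled spanning trees.
For each such spanning tree H, let X_H = 1 if all 17 edges of H are present in G. Then P[X_H = 1] = p^{17} = (13/18)^{17} = 8650415919381337933/2185911559738696531968.
By linearity: E[X] = Σ_H E[X_H] = 121439531096594251776 · p^{17} = 121439531096594251776 · 8650415919381337933/2185911559738696531968 = 8650415919381337933/18.
Numerically: E[X] ≈ 4.806e+17.

E[X] = 121439531096594251776 · (13/18)^{17} = 8650415919381337933/18 ≈ 4.806e+17.


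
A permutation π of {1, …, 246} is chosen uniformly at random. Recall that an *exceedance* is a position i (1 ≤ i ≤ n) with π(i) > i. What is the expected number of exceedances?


Write X = Σ_{i=1}^{246} X_i, where X_i = 1_{π(i) > i}.
For each fixed i, π(i) is uniform over {1, …, 246} (marginal of a uniform permutation), so P[π(i) > i] = (n − i)/n. Summing: Σ_{i=1}^{246} (n − i)/n = (0 + 1 + … + 245)/246 = 246(246 − 1)/(2·246) = (246 − 1)/2.
Hence E[X] = Σ_{i=1}^{246} (246 − i)/246 = 245/2 ≈ 122.500000.

E[X] = 245/2 = 122.500000.


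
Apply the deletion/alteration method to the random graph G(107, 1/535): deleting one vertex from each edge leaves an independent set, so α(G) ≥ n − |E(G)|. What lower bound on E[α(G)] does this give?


E[|E(G)|] = C(107, 2)·p = 5671 · (1/535) = 53/5.
E[α(G)] ≥ n − E[|E(G)|] = 107 − 53/5 = 482/5.
Numerically: ≈ 96.4000.
(This is only a lower bound; the true E[α(G)] may be larger.)

E[α(G)] ≥ 482/5 ≈ 96.4000.


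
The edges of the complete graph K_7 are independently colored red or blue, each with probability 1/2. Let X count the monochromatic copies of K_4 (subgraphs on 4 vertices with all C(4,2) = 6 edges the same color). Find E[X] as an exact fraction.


Let X = Σ_S X_S over the C(7, 4) = 35 subsets S of size 4, where X_S = 1 if the K_4 on S is monochromatic.
For a fixed S, the K_4 on S has C(4, 2) = 6 edges. P[all 6 edges red] = (1/2)^6, and likewise for blue, so P[monochromatic] = 2·(1/2)^6 = 2^{1 − 6} = 1/32.
Summing: E[X] = C(7, 4) · 2^{1 − 6} = 35 · 1/32 = 35/32.
Numerically: E[X] ≈ 1.094.

E[X] = C(7,4)·2^(1−C(4,2)) = 35/32 ≈ 1.094.


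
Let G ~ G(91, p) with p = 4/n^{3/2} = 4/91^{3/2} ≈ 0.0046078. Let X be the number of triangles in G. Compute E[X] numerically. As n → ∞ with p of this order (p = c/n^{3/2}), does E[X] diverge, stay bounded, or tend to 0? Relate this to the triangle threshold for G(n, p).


Number of potential triangles: C(91, 3) = 121485.
Each occurs with probability p³ ≈ (0.0046078)³ ≈ 9.7834878e-08.
By linearity: E[X] = C(91, 3)·p³ ≈ 121485 · 9.7834878e-08 ≈ 0.01189.
Since α = 3/2 > 1, p = c/n^{3/2} = o(1/n) is below the triangle threshold p ~ 1/n. Asymptotically E[X] ~ (c³/6)·n^{3(1−α)} = (4³/6)·n^{-1.5} → 0, so by Markov's inequality G has no triangles w.h.p.

E[X] ≈ 0.01189; in regime p = Θ(1/n^{3/2}) E[X] tends to 0 (below the triangle threshold p ~ 1/n).


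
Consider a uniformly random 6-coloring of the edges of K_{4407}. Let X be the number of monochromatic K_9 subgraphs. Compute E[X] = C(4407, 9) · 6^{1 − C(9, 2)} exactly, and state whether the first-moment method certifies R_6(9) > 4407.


E[X] = C(4407, 9) · 6^{1 − 36} = 1713856532599459170657070050 · 6^{−35} = 1713856532599459170657070050/1719070799748422591028658176.
As a reduced fraction: E[X] = 285642755433243195109511675/286511799958070431838109696 ≈ 0.99697.
Is E[X] < 1? YES.
Since E[X] < 1, there exists a 6-coloring of K_{4407} with no monochromatic K_9; hence R_6(9) > 4407.

E[X] = 285642755433243195109511675/286511799958070431838109696 ≈ 0.99697; E[X] < 1, so R_6(9) > 4407.


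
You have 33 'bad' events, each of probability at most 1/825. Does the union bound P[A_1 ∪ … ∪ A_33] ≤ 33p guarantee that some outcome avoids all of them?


Union bound: P[∪_{i=1}^{33} A_i] ≤ Σ_i P[A_i] ≤ 33·p = 33·(1/825) = 1/25.
Numerically: 1/25 ≈ 0.040.
Is 1/25 < 1? YES.
Since P[∪ A_i] ≤ 1/25 < 1, the complement has P[∩ A_i^c] ≥ 1 − 1/25 = 24/25 > 0, so some outcome avoids every A_i.

33·p = 1/25 ≈ 0.040; existence CERTIFIED by the union bound.


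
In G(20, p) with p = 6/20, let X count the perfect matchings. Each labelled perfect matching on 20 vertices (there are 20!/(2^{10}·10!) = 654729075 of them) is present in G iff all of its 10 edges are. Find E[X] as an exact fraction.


K_20 has 20!/(2^{10}·10!) = 654729075 labelled perfect matchings.
For each such perfect matching H, let X_H = 1 if all 10 edges of H are present in G. Then P[X_H = 1] = p^{10} = (3/10)^{10} = 59049/10000000000.
By linearity of expectation: E[X] = Σ_H E[X_H] = 654729075 · p^{10} = 654729075 · 59049/10000000000 = 1546443885987/400000000.
Numerically: E[X] ≈ 3.87e+03.

E[X] = 654729075 · (3/10)^{10} = 1546443885987/400000000 ≈ 3.87e+03.


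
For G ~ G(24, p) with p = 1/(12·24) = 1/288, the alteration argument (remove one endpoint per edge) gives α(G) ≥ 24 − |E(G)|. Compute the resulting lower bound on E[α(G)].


E[|E(G)|] = C(24, 2)·p = 276 · (1/288) = 23/24.
E[α(G)] ≥ n − E[|E(G)|] = 24 − 23/24 = 553/24.
Numerically: ≈ 23.04167.
(This is only a lower bound; the true E[α(G)] may be larger.)

E[α(G)] ≥ 553/24 ≈ 23.04167.


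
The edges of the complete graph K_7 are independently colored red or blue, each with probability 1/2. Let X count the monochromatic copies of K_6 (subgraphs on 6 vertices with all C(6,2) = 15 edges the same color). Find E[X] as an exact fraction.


Let X = Σ_S X_S over the C(7, 6) = 7 subsets S of size 6, where X_S = 1 if the K_6 on S is monochromatic.
For a fixed S, the K_6 on S has C(6, 2) = 15 edges. P[all 15 edges red] = (1/2)^15, and likewise for blue, so P[monochromatic] = 2·(1/2)^15 = 2^{1 − 15} = 1/16384.
Summing: E[X] = C(7, 6) · 2^{1 − 15} = 7 · 1/16384 = 7/16384.
Numerically: E[X] ≈ 0.000.

E[X] = C(7,6)·2^(1−C(6,2)) = 7/16384 ≈ 0.000.


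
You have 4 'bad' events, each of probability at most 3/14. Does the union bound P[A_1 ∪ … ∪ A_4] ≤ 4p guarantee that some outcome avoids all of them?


Union bound: P[∪_{i=1}^{4} A_i] ≤ Σ_i P[A_i] ≤ 4·p = 4·(3/14) = 6/7.
Numerically: 6/7 ≈ 0.8571429.
Is 6/7 < 1? YES.
Since P[∪ A_i] ≤ 6/7 < 1, the complement has P[∩ A_i^c] ≥ 1 − 6/7 = 1/7 > 0, so some outcome avoids every A_i.

4·p = 6/7 ≈ 0.8571429; existence CERTIFIED by the union bound.


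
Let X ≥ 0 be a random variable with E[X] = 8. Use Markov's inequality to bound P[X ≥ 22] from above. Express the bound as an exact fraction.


μ = E[X] = 8, a = 22.
Markov: P[X ≥ 22] ≤ μ/a = (8)/22 = 4/11.
Numerically: ≈ 0.364.
(Since a = 22 > μ = 8.000, the bound 4/11 is < 1 and informative.)

P[X ≥ 22] ≤ 4/11 ≈ 0.364.


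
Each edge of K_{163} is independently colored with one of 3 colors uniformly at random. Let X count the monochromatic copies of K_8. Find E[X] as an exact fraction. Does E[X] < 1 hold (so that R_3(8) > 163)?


E[X] = C(163, 8) · 3^{1 − 28} = 10380216608892 · 3^{−27} = 10380216608892/7625597484987.
As a reduced fraction: E[X] = 128150822332/94143178827 ≈ 1.361233.
Is E[X] < 1? NO.
Since E[X] ≥ 1, the first-moment bound is inconclusive at n = 163; it does NOT by itself certify R_3(8) > 163.

E[X] = 128150822332/94143178827 ≈ 1.361233; E[X] ≥ 1; first-moment method inconclusive here.


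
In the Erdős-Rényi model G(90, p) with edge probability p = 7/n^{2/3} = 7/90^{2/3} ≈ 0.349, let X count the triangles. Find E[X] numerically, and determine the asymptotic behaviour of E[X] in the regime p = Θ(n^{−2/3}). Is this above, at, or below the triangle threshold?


Number of potential triangles: C(90, 3) = 117480.
Each occurs with probability p³ ≈ (0.349)³ ≈ 4.23457e-02.
By linearity: E[X] = C(90, 3)·p³ ≈ 117480 · 4.23457e-02 ≈ 4974.770.
Since α = 2/3 < 1, p = c/n^{2/3} ≫ 1/n is above the triangle threshold p ~ 1/n. Asymptotically E[X] ~ (c³/6)·n^{3(1−α)} = (7³/6)·n^{1} → ∞; triangles are abundant w.h.p.

E[X] ≈ 4974.770; in regime p = Θ(1/n^{2/3}) E[X] diverges (above the triangle threshold p ~ 1/n).


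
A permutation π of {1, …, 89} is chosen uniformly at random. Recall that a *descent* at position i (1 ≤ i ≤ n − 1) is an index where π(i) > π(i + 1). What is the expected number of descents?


Write X = Σ X_I over i = 1, …, 88, with X_I the indicator of one descent.
There are 88 indicators.
For each fixed i, the pair (π(i), π(i+1)) is a uniformly random ordered pair of distinct values from {1, …, 89}; by symmetry P[π(i) > π(i+1)] = 1/2.
By linearity: E[X] = 88 · (1/2) = (89 − 1) · (1/2) = 44 ≈ 44.00000.

E[X] = 44 = 44.00000.


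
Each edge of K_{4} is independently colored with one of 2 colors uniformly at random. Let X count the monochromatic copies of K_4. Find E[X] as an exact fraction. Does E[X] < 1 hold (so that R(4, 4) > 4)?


E[X] = C(4, 4) · 2^{1 − 6} = 1 · 2^{−5} = 1/32.
As a reduced fraction: E[X] = 1/32 ≈ 0.0312500.
Is E[X] < 1? YES.
Since E[X] < 1, there exists a 2-coloring of K_{4} with no monochromatic K_4; hence R(4, 4) > 4.

E[X] = 1/32 ≈ 0.0312500; E[X] < 1, so R(4, 4) > 4.


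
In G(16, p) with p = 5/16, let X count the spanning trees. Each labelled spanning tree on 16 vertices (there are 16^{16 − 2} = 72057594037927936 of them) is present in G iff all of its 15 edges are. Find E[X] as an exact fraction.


K_16 has 16^{16 − 2} = 72057594037927936 labelled spanning trees.
For each such spanning tree H, let X_H = 1 if all 15 edges of H are present in G. Then P[X_H = 1] = p^{15} = (5/16)^{15} = 30517578125/1152921504606846976.
Summing the indicators: E[X] = Σ_H E[X_H] = 72057594037927936 · p^{15} = 72057594037927936 · 30517578125/1152921504606846976 = 30517578125/16.
Numerically: E[X] ≈ 1.9073e+09.

E[X] = 72057594037927936 · (5/16)^{15} = 30517578125/16 ≈ 1.9073e+09.


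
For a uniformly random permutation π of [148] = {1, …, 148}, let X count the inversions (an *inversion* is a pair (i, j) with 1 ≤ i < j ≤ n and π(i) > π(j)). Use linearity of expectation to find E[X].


Write X = Σ X_I over the C(148, 2) = 10878 pairs i < j, with X_I the indicator of one inversion.
There are 10878 indicators.
For each fixed pair i < j, the values π(i) and π(j) are two distinct elements of {1, …, 148} in uniformly random order; by symmetry P[π(i) > π(j)] = 1/2.
By linearity: E[X] = 10878 · (1/2) = C(148, 2) · (1/2) = 10878/2 = 5439 ≈ 5439.000.

E[X] = 5439 = 5439.000.


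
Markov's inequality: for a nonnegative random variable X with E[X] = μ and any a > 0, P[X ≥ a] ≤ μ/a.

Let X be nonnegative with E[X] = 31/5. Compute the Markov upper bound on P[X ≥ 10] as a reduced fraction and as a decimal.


μ = E[X] = 31/5, a = 10.
Markov: P[X ≥ 10] ≤ μ/a = (31/5)/10 = 31/50.
Numerically: ≈ 0.6200.
(Since a = 10 > μ = 6.2000, the bound 31/50 is < 1 and informative.)

P[X ≥ 10] ≤ 31/50 ≈ 0.6200.


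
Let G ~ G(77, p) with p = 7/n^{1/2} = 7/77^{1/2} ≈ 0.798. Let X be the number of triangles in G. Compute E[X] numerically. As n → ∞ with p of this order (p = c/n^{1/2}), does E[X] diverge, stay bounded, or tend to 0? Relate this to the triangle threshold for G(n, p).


Number of potential triangles: C(77, 3) = 73150.
Each occurs with probability p³ ≈ (0.798)³ ≈ 5.07643e-01.
By linearity: E[X] = C(77, 3)·p³ ≈ 73150 · 5.07643e-01 ≈ 37134.054.
Since α = 1/2 < 1, p = c/n^{1/2} ≫ 1/n is above the triangle threshold p ~ 1/n. Asymptotically E[X] ~ (c³/6)·n^{3(1−α)} = (7³/6)·n^{1.5} → ∞; triangles are abundant w.h.p.

E[X] ≈ 37134.054; in regime p = Θ(1/n^{1/2}) E[X] diverges (above the triangle threshold p ~ 1/n).


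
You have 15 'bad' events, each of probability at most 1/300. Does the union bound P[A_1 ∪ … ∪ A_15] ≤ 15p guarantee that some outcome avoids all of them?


Union bound: P[∪_{i=1}^{15} A_i] ≤ Σ_i P[A_i] ≤ 15·p = 15·(1/300) = 1/20.
Numerically: 1/20 ≈ 0.050.
Is 1/20 < 1? YES.
Since P[∪ A_i] ≤ 1/20 < 1, the complement has P[∩ A_i^c] ≥ 1 − 1/20 = 19/20 > 0, so some outcome avoids every A_i.

15·p = 1/20 ≈ 0.050; existence CERTIFIED by the union bound.


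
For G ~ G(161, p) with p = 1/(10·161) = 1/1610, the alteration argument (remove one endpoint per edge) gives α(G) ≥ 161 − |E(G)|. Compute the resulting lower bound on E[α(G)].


E[|E(G)|] = C(161, 2)·p = 12880 · (1/1610) = 8.
E[α(G)] ≥ n − E[|E(G)|] = 161 − 8 = 153.
Numerically: ≈ 153.00000.
(This is only a lower bound; the true E[α(G)] may be larger.)

E[α(G)] ≥ 153 ≈ 153.00000.


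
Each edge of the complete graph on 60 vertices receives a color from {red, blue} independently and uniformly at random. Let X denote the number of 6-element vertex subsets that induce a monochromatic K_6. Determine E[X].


Let X = Σ_S X_S over the C(60, 6) = 50063860 subsets S of size 6, where X_S = 1 if the K_6 on S is monochromatic.
For a fixed S, the K_6 on S has C(6, 2) = 15 edges. P[all 15 edges red] = (1/2)^15, and likewise for blue, so P[monochromatic] = 2·(1/2)^15 = 2^{1 − 15} = 1/16384.
By linearity of expectation: E[X] = C(60, 6) · 2^{1 − 15} = 50063860 · 1/16384 = 12515965/4096.
Numerically: E[X] ≈ 3055.6555.

E[X] = C(60,6)·2^(1−C(6,2)) = 12515965/4096 ≈ 3055.6555.


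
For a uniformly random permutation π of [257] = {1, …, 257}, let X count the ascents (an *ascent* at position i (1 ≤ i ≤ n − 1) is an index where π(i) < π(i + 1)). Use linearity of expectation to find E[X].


Write X = Σ X_I over i = 1, …, 256, with X_I the indicator of one ascent.
There are 256 indicators.
For each fixed i, the pair (π(i), π(i+1)) is a uniformly random ordered pair of distinct values from {1, …, 257}; by symmetry P[π(i) < π(i+1)] = 1/2.
By linearity: E[X] = 256 · (1/2) = (257 − 1) · (1/2) = 128 ≈ 128.000000.

E[X] = 128 = 128.000000.


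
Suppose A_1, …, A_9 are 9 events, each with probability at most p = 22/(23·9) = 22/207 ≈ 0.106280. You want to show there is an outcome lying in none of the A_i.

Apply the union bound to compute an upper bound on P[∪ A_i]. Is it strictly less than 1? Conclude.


Union bound: P[∪_{i=1}^{9} A_i] ≤ Σ_i P[A_i] ≤ 9·p = 9·(22/207) = 22/23.
Numerically: 22/23 ≈ 0.956522.
Is 22/23 < 1? YES.
Since P[∪ A_i] ≤ 22/23 < 1, the complement has P[∩ A_i^c] ≥ 1 − 22/23 = 1/23 > 0, so some outcome avoids every A_i.

9·p = 22/23 ≈ 0.956522; existence CERTIFIED by the union bound.


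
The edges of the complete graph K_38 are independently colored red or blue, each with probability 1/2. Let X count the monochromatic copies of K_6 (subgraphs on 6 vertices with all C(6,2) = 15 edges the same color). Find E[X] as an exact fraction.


Let X = Σ_S X_S over the C(38, 6) = 2760681 subsets S of size 6, where X_S = 1 if the K_6 on S is monochromatic.
For a fixed S, the K_6 on S has C(6, 2) = 15 edges. P[all 15 edges red] = (1/2)^15, and likewise for blue, so P[monochromatic] = 2·(1/2)^15 = 2^{1 − 15} = 1/16384.
By linearity: E[X] = C(38, 6) · 2^{1 − 15} = 2760681 · 1/16384 = 2760681/16384.
Numerically: E[X] ≈ 168.49860.

E[X] = C(38,6)·2^(1−C(6,2)) = 2760681/16384 ≈ 168.49860.


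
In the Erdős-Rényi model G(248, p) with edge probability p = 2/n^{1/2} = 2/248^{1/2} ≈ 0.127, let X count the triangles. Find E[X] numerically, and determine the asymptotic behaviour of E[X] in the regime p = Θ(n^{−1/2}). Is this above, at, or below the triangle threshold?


Number of potential triangles: C(248, 3) = 2511496.
Each occurs with probability p³ ≈ (0.127)³ ≈ 2.04838915e-03.
By linearity: E[X] = C(248, 3)·p³ ≈ 2511496 · 2.04838915e-03 ≈ 5144.521145.
Since α = 1/2 < 1, p = c/n^{1/2} ≫ 1/n is above the triangle threshold p ~ 1/n. Asymptotically E[X] ~ (c³/6)·n^{3(1−α)} = (2³/6)·n^{1.5} → ∞; triangles are abundant w.h.p.

E[X] ≈ 5144.521145; in regime p = Θ(1/n^{1/2}) E[X] diverges (above the triangle threshold p ~ 1/n).


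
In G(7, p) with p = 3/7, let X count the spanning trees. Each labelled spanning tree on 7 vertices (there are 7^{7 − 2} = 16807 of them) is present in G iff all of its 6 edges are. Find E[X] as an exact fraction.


K_7 has 7^{7 − 2} = 16807 labelled spanning trees.
For each such spanning tree H, let X_H = 1 if all 6 edges of H are present in G. Then P[X_H = 1] = p^{6} = (3/7)^{6} = 729/117649.
By linearity: E[X] = Σ_H E[X_H] = 16807 · p^{6} = 16807 · 729/117649 = 729/7.
Numerically: E[X] ≈ 104.143.

E[X] = 16807 · (3/7)^{6} = 729/7 ≈ 104.143.


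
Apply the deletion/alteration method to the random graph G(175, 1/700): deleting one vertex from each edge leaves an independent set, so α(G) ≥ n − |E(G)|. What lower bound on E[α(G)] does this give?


E[|E(G)|] = C(175, 2)·p = 15225 · (1/700) = 87/4.
E[α(G)] ≥ n − E[|E(G)|] = 175 − 87/4 = 613/4.
Numerically: ≈ 153.25000.
(This is only a lower bound; the true E[α(G)] may be larger.)

E[α(G)] ≥ 613/4 ≈ 153.25000.


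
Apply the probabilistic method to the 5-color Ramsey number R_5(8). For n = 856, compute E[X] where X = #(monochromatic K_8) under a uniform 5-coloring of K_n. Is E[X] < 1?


E[X] = C(856, 8) · 5^{1 − 28} = 6918660634157180775 · 5^{−27} = 6918660634157180775/7450580596923828125.
As a reduced fraction: E[X] = 276746425366287231/298023223876953125 ≈ 0.9286.
Is E[X] < 1? YES.
Since E[X] < 1, there exists a 5-coloring of K_{856} with no monochromatic K_8; hence R_5(8) > 856.

E[X] = 276746425366287231/298023223876953125 ≈ 0.9286; E[X] < 1, so R_5(8) > 856.


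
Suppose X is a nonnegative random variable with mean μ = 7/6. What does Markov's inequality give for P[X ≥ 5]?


μ = E[X] = 7/6, a = 5.
Markov: P[X ≥ 5] ≤ μ/a = (7/6)/5 = 7/30.
Numerically: ≈ 0.233.
(Since a = 5 > μ = 1.167, the bound 7/30 is < 1 and informative.)

P[X ≥ 5] ≤ 7/30 ≈ 0.233.


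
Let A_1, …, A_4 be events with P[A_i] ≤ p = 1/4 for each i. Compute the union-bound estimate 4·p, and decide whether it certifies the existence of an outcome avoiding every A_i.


Union bound: P[∪_{i=1}^{4} A_i] ≤ Σ_i P[A_i] ≤ 4·p = 4·(1/4) = 1.
Numerically: 1 ≈ 1.000000.
Is 1 < 1? NO.
Since the bound 1 is ≥ 1, the union bound is uninformative here; it does NOT by itself certify existence.

4·p = 1 ≈ 1.000000; existence NOT certified by the union bound.


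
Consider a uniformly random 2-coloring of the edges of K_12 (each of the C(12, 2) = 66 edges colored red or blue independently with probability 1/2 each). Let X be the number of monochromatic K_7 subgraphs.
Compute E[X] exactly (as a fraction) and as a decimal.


Let X = Σ_S X_S over the C(12, 7) = 792 subsets S of size 7, where X_S = 1 if the K_7 on S is monochromatic.
For a fixed S, the K_7 on S has C(7, 2) = 21 edges. P[all 21 edges red] = (1/2)^21, and likewise for blue, so P[monochromatic] = 2·(1/2)^21 = 2^{1 − 21} = 1/1048576.
Summing: E[X] = C(12, 7) · 2^{1 − 21} = 792 · 1/1048576 = 99/131072.
Numerically: E[X] ≈ 0.00076.

E[X] = C(12,7)·2^(1−C(7,2)) = 99/131072 ≈ 0.00076.


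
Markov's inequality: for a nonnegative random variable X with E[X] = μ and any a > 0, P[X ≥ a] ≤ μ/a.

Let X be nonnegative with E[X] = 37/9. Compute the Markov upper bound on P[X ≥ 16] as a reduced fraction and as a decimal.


μ = E[X] = 37/9, a = 16.
Markov: P[X ≥ 16] ≤ μ/a = (37/9)/16 = 37/144.
Numerically: ≈ 0.2569.
(Since a = 16 > μ = 4.1111, the bound 37/144 is < 1 and informative.)

P[X ≥ 16] ≤ 37/144 ≈ 0.2569.


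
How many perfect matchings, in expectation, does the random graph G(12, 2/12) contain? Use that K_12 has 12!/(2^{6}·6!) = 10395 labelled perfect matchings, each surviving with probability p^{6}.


K_12 has 12!/(2^{6}·6!) = 10395 labelled perfect matchings.
For each such perfect matching H, let X_H = 1 if all 6 edges of H are present in G. Then P[X_H = 1] = p^{6} = (1/6)^{6} = 1/46656.
By linearity: E[X] = Σ_H E[X_H] = 10395 · p^{6} = 10395 · 1/46656 = 385/1728.
Numerically: E[X] ≈ 0.222801.

E[X] = 10395 · (1/6)^{6} = 385/1728 ≈ 0.222801.


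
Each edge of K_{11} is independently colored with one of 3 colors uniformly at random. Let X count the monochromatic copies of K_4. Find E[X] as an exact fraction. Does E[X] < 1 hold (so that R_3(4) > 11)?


E[X] = C(11, 4) · 3^{1 − 6} = 330 · 3^{−5} = 330/243.
As a reduced fraction: E[X] = 110/81 ≈ 1.3580.
Is E[X] < 1? NO.
Since E[X] ≥ 1, the first-moment bound is inconclusive at n = 11; it does NOT by itself certify R_3(4) > 11.

E[X] = 110/81 ≈ 1.3580; E[X] ≥ 1; first-moment method inconclusive here.


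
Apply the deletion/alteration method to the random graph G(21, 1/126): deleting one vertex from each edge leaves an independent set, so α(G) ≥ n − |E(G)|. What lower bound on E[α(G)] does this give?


E[|E(G)|] = C(21, 2)·p = 210 · (1/126) = 5/3.
E[α(G)] ≥ n − E[|E(G)|] = 21 − 5/3 = 58/3.
Numerically: ≈ 19.333.
(This is only a lower bound; the true E[α(G)] may be larger.)

E[α(G)] ≥ 58/3 ≈ 19.333.


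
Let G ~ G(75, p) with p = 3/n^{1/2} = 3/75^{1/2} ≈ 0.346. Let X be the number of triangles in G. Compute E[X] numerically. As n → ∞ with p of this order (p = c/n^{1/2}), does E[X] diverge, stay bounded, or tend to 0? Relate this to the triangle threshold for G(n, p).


Number of potential triangles: C(75, 3) = 67525.
Each occurs with probability p³ ≈ (0.346)³ ≈ 4.15692e-02.
By linearity: E[X] = C(75, 3)·p³ ≈ 67525 · 4.15692e-02 ≈ 2806.962.
Since α = 1/2 < 1, p = c/n^{1/2} ≫ 1/n is above the triangle threshold p ~ 1/n. Asymptotically E[X] ~ (c³/6)·n^{3(1−α)} = (3³/6)·n^{1.5} → ∞; triangles are abundant w.h.p.

E[X] ≈ 2806.962; in regime p = Θ(1/n^{1/2}) E[X] diverges (above the triangle threshold p ~ 1/n).


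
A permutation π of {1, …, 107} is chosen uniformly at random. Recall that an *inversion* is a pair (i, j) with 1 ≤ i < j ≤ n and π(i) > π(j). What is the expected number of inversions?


Write X = Σ X_I over the C(107, 2) = 5671 pairs i < j, with X_I the indicator of one inversion.
There are 5671 indicators.
For each fixed pair i < j, the values π(i) and π(j) are two distinct elements of {1, …, 107} in uniformly random order; by symmetry P[π(i) > π(j)] = 1/2.
By linearity: E[X] = 5671 · (1/2) = C(107, 2) · (1/2) = 5671/2 = 5671/2 ≈ 2835.500.

E[X] = 5671/2 = 2835.500.


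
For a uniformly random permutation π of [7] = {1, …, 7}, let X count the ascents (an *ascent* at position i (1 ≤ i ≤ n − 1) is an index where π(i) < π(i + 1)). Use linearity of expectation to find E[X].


Write X = Σ X_I over i = 1, …, 6, with X_I the indicator of one ascent.
There are 6 indicators.
For each fixed i, the pair (π(i), π(i+1)) is a uniformly random ordered pair of distinct values from {1, …, 7}; by symmetry P[π(i) < π(i+1)] = 1/2.
By linearity: E[X] = 6 · (1/2) = (7 − 1) · (1/2) = 3 ≈ 3.000000.

E[X] = 3 = 3.000000.


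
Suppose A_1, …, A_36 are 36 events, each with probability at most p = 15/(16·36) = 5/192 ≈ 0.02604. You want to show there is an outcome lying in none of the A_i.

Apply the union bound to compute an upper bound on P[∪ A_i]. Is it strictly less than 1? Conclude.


Union bound: P[∪_{i=1}^{36} A_i] ≤ Σ_i P[A_i] ≤ 36·p = 36·(5/192) = 15/16.
Numerically: 15/16 ≈ 0.93750.
Is 15/16 < 1? YES.
Since P[∪ A_i] ≤ 15/16 < 1, the complement has P[∩ A_i^c] ≥ 1 − 15/16 = 1/16 > 0, so some outcome avoids every A_i.

36·p = 15/16 ≈ 0.93750; existence CERTIFIED by the union bound.


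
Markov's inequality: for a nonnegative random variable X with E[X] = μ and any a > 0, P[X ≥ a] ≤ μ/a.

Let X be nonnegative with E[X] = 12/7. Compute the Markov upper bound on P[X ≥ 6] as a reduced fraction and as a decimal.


μ = E[X] = 12/7, a = 6.
Markov: P[X ≥ 6] ≤ μ/a = (12/7)/6 = 2/7.
Numerically: ≈ 0.2857.
(Since a = 6 > μ = 1.7143, the bound 2/7 is < 1 and informative.)

P[X ≥ 6] ≤ 2/7 ≈ 0.2857.


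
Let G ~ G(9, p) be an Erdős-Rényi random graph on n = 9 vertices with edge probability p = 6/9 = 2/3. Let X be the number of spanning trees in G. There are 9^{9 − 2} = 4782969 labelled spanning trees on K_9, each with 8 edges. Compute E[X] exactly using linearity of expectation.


K_9 has 9^{9 − 2} = 4782969 labelled spanning trees.
For each such spanning tree H, let X_H = 1 if all 8 edges of H are present in G. Then P[X_H = 1] = p^{8} = (2/3)^{8} = 256/6561.
By linearity of expectation: E[X] = Σ_H E[X_H] = 4782969 · p^{8} = 4782969 · 256/6561 = 186624.
Numerically: E[X] ≈ 186624.

E[X] = 4782969 · (2/3)^{8} = 186624 ≈ 186624.


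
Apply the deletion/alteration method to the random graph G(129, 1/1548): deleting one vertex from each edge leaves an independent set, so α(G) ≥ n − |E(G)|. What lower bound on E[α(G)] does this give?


E[|E(G)|] = C(129, 2)·p = 8256 · (1/1548) = 16/3.
E[α(G)] ≥ n − E[|E(G)|] = 129 − 16/3 = 371/3.
Numerically: ≈ 123.667.
(This is only a lower bound; the true E[α(G)] may be larger.)

E[α(G)] ≥ 371/3 ≈ 123.667.


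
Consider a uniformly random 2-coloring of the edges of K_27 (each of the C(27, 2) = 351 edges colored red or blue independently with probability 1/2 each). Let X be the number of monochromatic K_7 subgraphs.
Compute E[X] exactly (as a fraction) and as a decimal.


Let X = Σ_S X_S over the C(27, 7) = 888030 subsets S of size 7, where X_S = 1 if the K_7 on S is monochromatic.
For a fixed S, the K_7 on S has C(7, 2) = 21 edges. P[all 21 edges red] = (1/2)^21, and likewise for blue, so P[monochromatic] = 2·(1/2)^21 = 2^{1 − 21} = 1/1048576.
By linearity of expectation: E[X] = C(27, 7) · 2^{1 − 21} = 888030 · 1/1048576 = 444015/524288.
Numerically: E[X] ≈ 0.846891.

E[X] = C(27,7)·2^(1−C(7,2)) = 444015/524288 ≈ 0.846891.
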